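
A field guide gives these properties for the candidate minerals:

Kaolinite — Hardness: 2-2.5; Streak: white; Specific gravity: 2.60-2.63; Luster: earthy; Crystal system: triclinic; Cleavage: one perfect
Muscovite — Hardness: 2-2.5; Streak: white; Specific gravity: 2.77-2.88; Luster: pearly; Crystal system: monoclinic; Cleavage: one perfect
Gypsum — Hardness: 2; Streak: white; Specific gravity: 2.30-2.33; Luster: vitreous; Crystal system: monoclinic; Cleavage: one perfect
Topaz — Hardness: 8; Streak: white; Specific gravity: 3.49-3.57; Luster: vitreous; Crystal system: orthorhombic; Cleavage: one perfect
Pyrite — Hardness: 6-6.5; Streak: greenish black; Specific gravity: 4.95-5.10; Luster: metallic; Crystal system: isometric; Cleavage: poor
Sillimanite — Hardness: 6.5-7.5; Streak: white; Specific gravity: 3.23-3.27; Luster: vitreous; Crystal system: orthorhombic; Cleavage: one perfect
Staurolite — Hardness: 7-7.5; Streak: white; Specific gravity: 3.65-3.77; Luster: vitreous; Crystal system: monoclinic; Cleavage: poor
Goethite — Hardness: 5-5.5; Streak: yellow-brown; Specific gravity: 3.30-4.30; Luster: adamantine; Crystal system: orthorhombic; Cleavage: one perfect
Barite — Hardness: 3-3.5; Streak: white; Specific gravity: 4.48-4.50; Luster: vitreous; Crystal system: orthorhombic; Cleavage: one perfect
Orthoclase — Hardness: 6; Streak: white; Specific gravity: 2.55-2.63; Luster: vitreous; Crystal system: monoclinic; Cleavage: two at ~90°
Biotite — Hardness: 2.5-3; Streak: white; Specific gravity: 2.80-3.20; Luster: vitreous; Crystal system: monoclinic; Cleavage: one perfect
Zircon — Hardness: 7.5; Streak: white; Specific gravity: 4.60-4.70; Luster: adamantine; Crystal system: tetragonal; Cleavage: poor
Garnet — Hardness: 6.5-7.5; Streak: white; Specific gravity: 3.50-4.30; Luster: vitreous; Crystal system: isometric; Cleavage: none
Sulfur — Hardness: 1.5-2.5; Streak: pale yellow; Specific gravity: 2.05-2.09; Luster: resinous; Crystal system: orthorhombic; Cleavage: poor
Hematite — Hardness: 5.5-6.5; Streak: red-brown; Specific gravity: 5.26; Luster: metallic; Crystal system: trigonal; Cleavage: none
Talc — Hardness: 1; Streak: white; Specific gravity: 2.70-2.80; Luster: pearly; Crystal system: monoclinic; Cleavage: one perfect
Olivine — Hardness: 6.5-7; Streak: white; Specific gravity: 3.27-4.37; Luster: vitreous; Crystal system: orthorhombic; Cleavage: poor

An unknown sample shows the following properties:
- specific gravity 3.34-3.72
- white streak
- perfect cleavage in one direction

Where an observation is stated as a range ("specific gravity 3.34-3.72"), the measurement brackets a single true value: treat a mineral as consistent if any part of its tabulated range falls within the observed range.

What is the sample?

Topaz

Specific gravity 3.34-3.72 — Topaz, Staurolite, Goethite, Garnet, Olivine remain.
White streak rules out Goethite.
Perfect cleavage in one direction — Topaz remains.
The only mineral consistent with every observation is Topaz.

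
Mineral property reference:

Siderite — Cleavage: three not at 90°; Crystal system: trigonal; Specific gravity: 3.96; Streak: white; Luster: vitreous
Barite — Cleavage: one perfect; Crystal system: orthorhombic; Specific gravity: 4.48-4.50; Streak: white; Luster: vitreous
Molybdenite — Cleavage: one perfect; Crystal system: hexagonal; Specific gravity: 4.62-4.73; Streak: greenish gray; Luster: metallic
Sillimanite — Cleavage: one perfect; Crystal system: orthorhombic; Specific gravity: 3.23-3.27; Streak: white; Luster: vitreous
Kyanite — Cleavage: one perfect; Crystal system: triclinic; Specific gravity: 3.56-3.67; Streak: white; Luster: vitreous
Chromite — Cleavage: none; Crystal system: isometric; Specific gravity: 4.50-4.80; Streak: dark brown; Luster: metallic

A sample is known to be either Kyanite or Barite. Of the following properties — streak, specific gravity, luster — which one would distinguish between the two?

Streak: both white — shared.
Specific gravity: Kyanite 3.56-3.67, Barite 4.48-4.50 — these differ.
Luster: both vitreous — shared.
Specific gravity is the diagnostic property here.

specific gravity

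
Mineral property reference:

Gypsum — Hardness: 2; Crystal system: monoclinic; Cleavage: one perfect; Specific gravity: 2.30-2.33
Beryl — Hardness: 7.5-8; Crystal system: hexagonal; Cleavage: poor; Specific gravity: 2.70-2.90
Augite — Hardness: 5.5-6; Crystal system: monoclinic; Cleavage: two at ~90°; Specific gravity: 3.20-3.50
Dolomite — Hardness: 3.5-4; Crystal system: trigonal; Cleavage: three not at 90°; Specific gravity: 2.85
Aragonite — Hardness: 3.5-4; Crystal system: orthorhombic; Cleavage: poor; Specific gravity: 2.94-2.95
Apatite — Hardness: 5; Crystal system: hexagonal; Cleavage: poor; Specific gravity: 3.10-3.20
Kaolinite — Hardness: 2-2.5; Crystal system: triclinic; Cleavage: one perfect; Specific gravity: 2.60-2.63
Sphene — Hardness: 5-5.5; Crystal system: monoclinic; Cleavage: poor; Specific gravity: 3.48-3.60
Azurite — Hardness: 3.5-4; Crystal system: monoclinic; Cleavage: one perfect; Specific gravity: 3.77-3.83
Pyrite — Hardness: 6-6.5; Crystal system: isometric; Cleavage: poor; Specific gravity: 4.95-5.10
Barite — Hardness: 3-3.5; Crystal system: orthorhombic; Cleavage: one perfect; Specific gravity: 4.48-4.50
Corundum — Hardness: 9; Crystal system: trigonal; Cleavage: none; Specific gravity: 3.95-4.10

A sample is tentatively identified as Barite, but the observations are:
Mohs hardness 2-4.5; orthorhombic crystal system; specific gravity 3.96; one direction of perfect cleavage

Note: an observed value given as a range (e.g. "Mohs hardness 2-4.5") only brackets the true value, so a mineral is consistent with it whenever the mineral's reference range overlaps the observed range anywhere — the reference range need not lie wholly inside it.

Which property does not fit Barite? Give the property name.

Mohs hardness 2-4.5: Barite has hardness 3-3.5 — within range.
Orthorhombic crystal system: Barite has orthorhombic system — within range.
Specific gravity 3.96: Barite has SG 4.48-4.50 — does not match.
One direction of perfect cleavage: Barite has cleavage one perfect — within range.
The specific gravity is the one property that does not fit.

specific gravity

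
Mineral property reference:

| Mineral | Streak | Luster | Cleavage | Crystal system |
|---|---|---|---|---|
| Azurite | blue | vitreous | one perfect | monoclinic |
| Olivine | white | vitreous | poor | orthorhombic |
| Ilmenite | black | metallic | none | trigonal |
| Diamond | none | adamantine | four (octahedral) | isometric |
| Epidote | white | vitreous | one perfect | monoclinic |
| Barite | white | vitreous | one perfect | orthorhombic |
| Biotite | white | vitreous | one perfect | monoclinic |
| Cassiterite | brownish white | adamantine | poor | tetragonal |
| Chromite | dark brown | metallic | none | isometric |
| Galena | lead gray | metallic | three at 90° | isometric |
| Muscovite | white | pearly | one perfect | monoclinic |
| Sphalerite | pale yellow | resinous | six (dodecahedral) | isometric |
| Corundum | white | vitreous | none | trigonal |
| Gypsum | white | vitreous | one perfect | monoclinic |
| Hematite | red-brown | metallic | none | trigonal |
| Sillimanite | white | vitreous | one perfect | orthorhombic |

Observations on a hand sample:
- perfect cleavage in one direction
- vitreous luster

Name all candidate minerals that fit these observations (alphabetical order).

Azurite, Barite, Biotite, Epidote, Gypsum, Sillimanite

Perfect cleavage in one direction — only Azurite, Epidote, Barite, Biotite, Muscovite, Gypsum, Sillimanite remain.
Vitreous luster excludes Muscovite.
The minerals that satisfy all observations are Azurite, Barite, Biotite, Epidote, Gypsum, Sillimanite.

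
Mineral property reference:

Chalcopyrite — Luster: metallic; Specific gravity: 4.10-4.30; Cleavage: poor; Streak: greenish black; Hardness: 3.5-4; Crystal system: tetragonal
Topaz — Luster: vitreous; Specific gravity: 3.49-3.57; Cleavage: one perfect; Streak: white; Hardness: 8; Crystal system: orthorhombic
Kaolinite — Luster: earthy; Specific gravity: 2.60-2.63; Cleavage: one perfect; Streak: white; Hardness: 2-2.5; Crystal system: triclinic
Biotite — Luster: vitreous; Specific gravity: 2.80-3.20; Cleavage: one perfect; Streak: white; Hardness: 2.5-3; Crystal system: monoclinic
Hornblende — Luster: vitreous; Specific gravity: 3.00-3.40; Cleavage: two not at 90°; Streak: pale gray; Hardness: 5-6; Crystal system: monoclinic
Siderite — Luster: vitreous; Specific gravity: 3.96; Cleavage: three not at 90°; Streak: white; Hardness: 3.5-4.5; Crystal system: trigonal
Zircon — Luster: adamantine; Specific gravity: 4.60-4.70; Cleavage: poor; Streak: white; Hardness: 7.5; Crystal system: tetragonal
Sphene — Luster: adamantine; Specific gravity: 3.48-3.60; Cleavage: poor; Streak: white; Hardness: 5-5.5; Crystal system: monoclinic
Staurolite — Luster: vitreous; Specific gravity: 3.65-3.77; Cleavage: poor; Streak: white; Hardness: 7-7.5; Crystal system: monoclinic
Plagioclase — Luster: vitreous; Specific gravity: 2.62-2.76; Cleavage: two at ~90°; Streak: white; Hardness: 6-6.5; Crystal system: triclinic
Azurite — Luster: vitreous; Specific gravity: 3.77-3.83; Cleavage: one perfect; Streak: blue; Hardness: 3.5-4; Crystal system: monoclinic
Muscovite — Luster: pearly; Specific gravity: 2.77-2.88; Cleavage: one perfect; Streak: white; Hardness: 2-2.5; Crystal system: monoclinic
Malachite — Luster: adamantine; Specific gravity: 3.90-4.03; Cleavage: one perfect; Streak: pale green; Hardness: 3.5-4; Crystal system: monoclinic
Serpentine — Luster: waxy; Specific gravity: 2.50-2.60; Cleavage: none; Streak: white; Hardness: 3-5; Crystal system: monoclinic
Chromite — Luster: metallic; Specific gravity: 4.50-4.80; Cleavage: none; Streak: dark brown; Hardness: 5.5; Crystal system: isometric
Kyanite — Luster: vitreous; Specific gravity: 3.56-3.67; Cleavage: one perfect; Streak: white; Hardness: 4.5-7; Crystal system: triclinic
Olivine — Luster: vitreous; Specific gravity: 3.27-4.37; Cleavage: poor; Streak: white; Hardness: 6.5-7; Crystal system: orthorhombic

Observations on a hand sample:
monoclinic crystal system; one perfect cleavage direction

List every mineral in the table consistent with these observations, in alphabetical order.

Monoclinic crystal system — leaves Biotite, Hornblende, Sphene, Staurolite, Azurite, Muscovite, Malachite, Serpentine.
One perfect cleavage direction is inconsistent with Hornblende, Sphene, Staurolite, Serpentine.
Consistent with every observation: Azurite, Biotite, Malachite, Muscovite.

Azurite, Biotite, Malachite, Muscovite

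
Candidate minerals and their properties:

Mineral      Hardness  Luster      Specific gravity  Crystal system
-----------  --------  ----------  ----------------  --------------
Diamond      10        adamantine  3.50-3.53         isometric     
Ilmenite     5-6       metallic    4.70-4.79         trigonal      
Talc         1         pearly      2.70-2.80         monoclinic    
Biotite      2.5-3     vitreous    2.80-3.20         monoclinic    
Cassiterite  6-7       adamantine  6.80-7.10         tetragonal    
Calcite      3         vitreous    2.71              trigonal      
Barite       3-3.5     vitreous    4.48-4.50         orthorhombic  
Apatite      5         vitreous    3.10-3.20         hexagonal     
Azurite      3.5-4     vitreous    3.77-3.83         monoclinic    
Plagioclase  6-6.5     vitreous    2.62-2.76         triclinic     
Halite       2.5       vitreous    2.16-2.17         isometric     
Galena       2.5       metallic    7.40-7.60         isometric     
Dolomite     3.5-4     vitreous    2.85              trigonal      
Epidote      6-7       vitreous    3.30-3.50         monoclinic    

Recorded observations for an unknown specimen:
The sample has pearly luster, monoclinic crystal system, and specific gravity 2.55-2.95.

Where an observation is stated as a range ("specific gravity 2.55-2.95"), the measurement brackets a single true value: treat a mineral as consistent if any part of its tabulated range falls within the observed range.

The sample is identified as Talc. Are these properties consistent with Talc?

Consistent

Pearly luster — agrees with Talc (pearly luster).
Monoclinic crystal system — agrees with Talc (monoclinic system).
Specific gravity 2.55-2.95 — agrees with Talc (SG 2.70-2.80).
Every observed property is compatible with the reference values for Talc.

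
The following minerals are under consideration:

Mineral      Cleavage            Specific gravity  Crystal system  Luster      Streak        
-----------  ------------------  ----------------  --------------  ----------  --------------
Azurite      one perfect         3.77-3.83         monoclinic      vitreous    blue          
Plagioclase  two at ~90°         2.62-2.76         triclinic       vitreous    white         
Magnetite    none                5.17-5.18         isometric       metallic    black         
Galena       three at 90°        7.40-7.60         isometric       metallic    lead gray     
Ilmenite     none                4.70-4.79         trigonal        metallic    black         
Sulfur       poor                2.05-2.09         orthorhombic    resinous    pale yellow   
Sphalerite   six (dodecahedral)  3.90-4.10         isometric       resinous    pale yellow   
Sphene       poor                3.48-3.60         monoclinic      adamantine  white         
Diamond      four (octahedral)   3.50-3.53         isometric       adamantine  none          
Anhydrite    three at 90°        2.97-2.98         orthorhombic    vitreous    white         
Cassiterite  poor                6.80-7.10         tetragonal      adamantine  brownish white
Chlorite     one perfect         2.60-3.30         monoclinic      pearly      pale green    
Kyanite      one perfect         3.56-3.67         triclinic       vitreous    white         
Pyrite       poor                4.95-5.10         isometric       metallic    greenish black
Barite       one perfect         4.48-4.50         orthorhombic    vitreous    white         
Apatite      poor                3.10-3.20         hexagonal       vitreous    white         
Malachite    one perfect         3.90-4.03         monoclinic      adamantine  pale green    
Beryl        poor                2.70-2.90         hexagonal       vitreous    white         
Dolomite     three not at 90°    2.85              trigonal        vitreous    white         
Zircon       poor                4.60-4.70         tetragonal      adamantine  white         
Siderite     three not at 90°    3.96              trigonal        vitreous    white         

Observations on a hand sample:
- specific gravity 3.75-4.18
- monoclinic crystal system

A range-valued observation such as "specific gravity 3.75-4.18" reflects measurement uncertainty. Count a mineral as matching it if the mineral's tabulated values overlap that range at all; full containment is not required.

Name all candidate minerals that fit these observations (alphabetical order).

Azurite, Malachite

Specific gravity 3.75-4.18: Azurite, Sphalerite, Malachite, Siderite remain.
Monoclinic crystal system excludes Sphalerite, Siderite.
The minerals that satisfy all observations are Azurite, Malachite.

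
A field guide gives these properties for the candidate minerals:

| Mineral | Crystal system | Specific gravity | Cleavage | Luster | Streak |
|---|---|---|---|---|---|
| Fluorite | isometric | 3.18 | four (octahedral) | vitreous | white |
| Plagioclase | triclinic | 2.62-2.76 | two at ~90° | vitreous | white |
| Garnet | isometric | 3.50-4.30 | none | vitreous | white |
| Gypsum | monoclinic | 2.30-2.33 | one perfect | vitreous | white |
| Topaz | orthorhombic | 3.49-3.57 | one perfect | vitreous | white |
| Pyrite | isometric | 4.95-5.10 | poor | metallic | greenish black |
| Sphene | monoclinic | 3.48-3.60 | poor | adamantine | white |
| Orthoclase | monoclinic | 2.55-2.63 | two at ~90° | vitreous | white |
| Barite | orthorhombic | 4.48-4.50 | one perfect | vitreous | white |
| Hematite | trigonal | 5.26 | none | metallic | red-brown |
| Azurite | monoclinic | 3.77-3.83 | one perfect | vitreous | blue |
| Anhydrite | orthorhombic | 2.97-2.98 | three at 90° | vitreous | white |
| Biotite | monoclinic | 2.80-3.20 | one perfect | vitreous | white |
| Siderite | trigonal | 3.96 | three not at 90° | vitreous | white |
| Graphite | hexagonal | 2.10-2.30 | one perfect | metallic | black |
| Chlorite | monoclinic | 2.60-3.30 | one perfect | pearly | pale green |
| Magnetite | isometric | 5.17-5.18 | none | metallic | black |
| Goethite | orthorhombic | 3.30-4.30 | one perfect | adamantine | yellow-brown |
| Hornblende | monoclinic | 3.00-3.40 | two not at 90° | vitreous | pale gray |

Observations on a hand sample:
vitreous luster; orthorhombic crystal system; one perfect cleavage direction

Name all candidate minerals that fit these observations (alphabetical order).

Barite, Topaz

Vitreous luster — only Fluorite, Plagioclase, Garnet, Gypsum, Topaz, Orthoclase, Barite, Azurite, Anhydrite, Biotite, Siderite, Hornblende remain.
Orthorhombic crystal system — leaves Topaz, Barite, Anhydrite.
One perfect cleavage direction rules out Anhydrite.
The minerals that satisfy all observations are Barite, Topaz.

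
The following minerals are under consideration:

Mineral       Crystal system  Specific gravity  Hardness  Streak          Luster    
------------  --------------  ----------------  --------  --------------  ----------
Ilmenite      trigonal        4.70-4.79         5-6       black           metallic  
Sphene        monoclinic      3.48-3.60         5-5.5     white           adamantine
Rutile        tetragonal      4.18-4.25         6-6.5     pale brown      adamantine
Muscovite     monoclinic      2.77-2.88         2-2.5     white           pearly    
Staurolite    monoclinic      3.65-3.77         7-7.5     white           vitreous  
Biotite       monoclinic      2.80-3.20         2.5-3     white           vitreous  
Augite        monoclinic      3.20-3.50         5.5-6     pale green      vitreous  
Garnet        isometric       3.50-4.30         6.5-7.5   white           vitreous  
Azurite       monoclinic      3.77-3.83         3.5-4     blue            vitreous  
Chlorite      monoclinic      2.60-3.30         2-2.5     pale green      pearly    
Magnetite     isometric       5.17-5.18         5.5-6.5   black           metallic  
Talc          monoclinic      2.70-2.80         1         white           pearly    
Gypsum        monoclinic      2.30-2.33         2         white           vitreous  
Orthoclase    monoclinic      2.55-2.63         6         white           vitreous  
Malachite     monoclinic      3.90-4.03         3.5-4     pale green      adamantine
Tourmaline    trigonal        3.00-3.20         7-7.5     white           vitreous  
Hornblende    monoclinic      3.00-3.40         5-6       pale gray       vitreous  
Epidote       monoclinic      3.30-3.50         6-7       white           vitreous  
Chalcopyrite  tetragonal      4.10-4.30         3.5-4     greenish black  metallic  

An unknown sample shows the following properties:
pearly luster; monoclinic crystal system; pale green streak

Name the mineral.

Chlorite

Pearly luster — only Muscovite, Chlorite, Talc remain.
Monoclinic crystal system — consistent with all remaining minerals.
Pale green streak — leaves Chlorite.
Chlorite is the sole remaining match.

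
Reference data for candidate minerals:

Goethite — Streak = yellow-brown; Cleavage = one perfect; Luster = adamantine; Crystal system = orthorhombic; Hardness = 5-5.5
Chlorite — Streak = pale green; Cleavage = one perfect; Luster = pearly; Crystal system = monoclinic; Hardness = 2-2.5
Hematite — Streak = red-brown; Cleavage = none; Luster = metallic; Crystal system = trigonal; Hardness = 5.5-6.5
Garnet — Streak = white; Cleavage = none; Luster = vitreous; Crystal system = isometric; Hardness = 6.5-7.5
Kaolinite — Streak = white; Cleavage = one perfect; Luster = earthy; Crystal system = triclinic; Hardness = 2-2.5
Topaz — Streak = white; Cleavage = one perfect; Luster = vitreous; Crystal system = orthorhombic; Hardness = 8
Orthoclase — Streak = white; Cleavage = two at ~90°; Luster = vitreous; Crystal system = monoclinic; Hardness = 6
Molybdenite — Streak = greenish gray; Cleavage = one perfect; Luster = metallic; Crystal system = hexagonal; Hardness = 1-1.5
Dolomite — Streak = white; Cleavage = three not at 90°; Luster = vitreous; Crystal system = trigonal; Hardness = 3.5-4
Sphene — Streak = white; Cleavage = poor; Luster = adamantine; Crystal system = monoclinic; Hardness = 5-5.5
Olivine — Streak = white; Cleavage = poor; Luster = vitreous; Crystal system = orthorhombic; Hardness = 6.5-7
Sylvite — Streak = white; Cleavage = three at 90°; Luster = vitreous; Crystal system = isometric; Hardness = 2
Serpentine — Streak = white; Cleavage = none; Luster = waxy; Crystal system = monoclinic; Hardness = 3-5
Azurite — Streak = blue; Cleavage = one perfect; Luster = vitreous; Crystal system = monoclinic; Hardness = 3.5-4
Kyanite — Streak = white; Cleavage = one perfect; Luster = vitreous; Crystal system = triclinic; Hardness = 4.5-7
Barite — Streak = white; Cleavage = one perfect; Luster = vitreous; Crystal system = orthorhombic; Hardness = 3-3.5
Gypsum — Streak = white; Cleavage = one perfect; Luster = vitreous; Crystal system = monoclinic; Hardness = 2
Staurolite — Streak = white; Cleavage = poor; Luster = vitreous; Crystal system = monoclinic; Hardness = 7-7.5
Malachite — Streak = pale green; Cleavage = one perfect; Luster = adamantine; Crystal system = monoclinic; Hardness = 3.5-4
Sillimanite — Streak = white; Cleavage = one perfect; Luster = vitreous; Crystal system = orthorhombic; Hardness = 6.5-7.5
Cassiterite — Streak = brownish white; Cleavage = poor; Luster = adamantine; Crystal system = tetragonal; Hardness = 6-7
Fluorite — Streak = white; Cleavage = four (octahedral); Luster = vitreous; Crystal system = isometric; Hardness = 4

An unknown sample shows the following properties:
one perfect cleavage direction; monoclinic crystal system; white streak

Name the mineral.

Gypsum

One perfect cleavage direction: Goethite, Chlorite, Kaolinite, Topaz, Molybdenite, Azurite, Kyanite, Barite, Gypsum, Malachite, Sillimanite remain.
Monoclinic crystal system: narrows the field to Chlorite, Azurite, Gypsum, Malachite.
White streak: narrows the field to Gypsum.
The only mineral consistent with every observation is Gypsum.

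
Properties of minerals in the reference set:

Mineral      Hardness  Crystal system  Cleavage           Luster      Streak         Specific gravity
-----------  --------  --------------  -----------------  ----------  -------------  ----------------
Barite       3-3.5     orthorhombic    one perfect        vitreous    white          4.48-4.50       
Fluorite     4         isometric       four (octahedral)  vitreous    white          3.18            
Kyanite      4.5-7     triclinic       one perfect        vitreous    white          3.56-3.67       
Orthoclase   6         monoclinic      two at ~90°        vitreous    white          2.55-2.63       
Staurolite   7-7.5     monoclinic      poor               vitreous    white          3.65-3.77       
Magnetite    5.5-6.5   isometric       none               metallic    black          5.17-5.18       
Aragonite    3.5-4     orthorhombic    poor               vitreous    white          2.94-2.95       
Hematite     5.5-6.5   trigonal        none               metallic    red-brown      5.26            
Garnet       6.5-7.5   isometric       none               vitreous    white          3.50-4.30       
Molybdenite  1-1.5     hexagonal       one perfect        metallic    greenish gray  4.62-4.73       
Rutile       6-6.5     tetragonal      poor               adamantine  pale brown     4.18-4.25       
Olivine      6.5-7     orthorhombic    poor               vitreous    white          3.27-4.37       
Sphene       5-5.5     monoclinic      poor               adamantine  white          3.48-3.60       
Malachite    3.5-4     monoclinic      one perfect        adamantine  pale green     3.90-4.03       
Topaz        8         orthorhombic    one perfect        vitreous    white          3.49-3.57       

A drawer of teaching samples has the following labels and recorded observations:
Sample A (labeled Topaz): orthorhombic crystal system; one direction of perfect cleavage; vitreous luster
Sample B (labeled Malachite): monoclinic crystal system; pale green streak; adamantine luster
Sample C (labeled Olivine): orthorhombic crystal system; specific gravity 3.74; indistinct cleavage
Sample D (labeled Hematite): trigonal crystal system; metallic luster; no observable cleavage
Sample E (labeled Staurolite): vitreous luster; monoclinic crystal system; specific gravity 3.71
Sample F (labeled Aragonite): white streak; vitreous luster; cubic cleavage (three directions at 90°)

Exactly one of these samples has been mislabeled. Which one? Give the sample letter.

Sample A: observations are consistent with Topaz.
Sample B: observations are consistent with Malachite.
Sample C: observations are consistent with Olivine.
Sample D: observations are consistent with Hematite.
Sample E: observations are consistent with Staurolite.
Sample F: Aragonite has cleavage poor, but the record shows cubic cleavage (three directions at 90°) — this label is wrong.
Sample F is the mislabeled one.

F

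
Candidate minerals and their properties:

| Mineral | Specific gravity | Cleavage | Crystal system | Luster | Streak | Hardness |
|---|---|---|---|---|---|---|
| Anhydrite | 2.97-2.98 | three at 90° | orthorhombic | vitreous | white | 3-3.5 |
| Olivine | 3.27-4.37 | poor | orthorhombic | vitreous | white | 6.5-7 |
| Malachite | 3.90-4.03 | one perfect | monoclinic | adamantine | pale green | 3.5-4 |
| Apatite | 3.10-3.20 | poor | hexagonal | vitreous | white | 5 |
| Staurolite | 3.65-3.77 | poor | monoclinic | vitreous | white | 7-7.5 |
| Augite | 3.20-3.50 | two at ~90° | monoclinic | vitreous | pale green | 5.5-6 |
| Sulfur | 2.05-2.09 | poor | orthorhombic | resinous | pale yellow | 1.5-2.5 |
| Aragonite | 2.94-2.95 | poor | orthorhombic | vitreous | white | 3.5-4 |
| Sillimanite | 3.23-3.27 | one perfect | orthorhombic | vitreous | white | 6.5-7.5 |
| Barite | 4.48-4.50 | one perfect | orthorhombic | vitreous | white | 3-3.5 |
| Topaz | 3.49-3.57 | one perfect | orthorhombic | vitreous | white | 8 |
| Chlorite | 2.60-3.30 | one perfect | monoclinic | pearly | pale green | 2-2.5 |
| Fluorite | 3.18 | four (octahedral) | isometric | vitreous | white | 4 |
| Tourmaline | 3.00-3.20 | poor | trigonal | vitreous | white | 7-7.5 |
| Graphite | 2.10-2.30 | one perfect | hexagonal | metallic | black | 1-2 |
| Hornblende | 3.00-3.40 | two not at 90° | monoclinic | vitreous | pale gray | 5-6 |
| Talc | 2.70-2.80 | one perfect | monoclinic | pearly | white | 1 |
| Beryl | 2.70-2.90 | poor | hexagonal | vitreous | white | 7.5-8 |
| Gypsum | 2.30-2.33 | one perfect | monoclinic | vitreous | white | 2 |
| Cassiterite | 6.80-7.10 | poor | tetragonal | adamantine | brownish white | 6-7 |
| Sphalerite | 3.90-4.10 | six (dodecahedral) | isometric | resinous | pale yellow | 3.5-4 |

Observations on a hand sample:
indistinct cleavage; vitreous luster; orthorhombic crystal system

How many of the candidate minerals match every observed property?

Indistinct cleavage: leaves Olivine, Apatite, Staurolite, Sulfur, Aragonite, Tourmaline, Beryl, Cassiterite.
Vitreous luster rules out Sulfur, Cassiterite.
Orthorhombic crystal system: leaves Olivine, Aragonite.
The minerals that satisfy all observations are Aragonite, Olivine.
That is 2 minerals.

2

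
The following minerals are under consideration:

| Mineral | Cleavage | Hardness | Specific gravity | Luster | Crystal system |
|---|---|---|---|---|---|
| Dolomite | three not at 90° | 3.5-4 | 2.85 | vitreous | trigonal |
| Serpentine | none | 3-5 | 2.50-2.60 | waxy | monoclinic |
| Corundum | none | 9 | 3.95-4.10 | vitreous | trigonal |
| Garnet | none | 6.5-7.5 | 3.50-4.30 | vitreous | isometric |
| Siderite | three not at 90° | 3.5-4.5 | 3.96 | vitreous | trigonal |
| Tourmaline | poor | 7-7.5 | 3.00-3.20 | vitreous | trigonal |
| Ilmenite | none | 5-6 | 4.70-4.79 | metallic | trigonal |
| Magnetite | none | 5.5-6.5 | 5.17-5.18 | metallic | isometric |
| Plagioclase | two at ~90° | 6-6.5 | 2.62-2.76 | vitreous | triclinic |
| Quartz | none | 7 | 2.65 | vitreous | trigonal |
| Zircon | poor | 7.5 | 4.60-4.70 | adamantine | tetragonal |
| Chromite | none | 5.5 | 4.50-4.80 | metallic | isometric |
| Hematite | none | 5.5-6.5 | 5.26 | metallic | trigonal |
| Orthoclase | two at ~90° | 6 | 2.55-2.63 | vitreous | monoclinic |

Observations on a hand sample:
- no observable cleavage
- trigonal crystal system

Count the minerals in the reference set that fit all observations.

4

No observable cleavage excludes Dolomite, Siderite, Tourmaline, Plagioclase, Zircon, Orthoclase.
Trigonal crystal system rules out Serpentine, Garnet, Magnetite, Chromite.
The minerals that satisfy all observations are Corundum, Hematite, Ilmenite, Quartz.
That is 4 minerals.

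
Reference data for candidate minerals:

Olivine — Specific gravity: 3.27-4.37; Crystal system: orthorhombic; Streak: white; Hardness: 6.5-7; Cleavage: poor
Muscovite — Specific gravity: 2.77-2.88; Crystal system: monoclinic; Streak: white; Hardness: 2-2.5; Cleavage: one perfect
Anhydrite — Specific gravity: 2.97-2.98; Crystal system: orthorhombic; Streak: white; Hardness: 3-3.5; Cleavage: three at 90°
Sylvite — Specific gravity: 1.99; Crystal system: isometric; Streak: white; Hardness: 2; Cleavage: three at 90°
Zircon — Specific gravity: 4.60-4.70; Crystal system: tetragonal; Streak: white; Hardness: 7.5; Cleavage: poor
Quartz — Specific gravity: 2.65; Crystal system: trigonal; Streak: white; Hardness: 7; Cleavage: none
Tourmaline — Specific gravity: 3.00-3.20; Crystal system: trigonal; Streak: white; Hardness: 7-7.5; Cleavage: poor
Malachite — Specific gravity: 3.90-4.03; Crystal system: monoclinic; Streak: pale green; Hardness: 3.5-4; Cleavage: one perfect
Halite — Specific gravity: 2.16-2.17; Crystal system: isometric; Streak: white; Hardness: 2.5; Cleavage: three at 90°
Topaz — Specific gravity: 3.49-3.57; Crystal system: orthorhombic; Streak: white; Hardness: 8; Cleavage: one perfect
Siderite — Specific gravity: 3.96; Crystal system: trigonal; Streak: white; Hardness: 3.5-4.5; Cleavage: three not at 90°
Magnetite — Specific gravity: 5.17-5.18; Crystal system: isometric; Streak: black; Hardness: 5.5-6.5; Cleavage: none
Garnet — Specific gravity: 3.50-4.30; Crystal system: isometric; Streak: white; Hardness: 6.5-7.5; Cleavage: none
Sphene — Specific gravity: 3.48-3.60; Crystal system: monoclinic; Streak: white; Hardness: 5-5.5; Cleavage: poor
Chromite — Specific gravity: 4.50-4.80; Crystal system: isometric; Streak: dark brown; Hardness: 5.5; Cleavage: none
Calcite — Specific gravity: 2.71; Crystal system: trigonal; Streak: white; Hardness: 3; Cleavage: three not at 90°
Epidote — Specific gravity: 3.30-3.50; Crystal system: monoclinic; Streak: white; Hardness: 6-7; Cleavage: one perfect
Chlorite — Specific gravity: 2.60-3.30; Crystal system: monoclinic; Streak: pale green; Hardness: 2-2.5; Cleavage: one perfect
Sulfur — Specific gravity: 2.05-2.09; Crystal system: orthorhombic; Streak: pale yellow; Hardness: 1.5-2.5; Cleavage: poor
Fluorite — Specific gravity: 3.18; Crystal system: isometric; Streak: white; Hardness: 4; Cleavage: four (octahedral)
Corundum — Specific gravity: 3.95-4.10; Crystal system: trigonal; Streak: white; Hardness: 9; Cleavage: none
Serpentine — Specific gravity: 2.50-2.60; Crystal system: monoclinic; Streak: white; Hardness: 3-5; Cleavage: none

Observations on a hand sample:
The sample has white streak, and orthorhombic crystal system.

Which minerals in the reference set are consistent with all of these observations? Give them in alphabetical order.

Anhydrite, Olivine, Topaz

White streak rules out Malachite, Magnetite, Chromite, Chlorite, Sulfur.
Orthorhombic crystal system — Olivine, Anhydrite, Topaz remain.
The minerals that satisfy all observations are Anhydrite, Olivine, Topaz.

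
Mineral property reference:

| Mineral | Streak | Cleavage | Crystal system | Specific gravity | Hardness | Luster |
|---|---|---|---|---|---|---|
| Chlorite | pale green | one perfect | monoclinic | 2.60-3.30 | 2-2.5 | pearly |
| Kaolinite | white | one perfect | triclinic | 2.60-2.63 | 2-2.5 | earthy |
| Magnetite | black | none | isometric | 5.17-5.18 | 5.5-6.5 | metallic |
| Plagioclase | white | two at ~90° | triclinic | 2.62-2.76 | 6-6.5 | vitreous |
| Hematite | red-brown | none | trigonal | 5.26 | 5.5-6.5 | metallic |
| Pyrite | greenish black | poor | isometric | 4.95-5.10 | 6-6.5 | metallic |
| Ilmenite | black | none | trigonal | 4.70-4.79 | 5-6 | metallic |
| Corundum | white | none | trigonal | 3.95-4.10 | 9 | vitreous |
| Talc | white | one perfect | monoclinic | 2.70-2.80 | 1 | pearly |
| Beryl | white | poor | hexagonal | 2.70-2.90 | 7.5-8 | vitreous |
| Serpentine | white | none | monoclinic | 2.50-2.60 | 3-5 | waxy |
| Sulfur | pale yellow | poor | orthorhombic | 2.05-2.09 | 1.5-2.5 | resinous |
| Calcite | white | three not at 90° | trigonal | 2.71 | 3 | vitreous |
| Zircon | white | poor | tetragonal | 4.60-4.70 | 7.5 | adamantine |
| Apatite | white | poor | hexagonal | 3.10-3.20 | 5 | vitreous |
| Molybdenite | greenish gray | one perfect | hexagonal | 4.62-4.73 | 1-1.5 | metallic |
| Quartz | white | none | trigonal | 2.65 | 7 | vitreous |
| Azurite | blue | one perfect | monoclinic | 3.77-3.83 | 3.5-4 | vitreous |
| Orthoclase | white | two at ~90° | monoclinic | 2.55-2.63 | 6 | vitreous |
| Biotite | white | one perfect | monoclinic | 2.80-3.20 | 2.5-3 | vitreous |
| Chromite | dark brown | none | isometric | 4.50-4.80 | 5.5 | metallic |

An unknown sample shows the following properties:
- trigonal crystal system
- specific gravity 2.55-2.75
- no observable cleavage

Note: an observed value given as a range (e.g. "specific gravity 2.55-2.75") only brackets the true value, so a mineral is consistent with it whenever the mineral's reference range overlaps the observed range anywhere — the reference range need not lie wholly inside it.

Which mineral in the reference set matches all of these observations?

Quartz

Trigonal crystal system: Hematite, Ilmenite, Corundum, Calcite, Quartz remain.
Specific gravity 2.55-2.75: narrows the field to Calcite, Quartz.
No observable cleavage excludes Calcite.
The only mineral consistent with every observation is Quartz.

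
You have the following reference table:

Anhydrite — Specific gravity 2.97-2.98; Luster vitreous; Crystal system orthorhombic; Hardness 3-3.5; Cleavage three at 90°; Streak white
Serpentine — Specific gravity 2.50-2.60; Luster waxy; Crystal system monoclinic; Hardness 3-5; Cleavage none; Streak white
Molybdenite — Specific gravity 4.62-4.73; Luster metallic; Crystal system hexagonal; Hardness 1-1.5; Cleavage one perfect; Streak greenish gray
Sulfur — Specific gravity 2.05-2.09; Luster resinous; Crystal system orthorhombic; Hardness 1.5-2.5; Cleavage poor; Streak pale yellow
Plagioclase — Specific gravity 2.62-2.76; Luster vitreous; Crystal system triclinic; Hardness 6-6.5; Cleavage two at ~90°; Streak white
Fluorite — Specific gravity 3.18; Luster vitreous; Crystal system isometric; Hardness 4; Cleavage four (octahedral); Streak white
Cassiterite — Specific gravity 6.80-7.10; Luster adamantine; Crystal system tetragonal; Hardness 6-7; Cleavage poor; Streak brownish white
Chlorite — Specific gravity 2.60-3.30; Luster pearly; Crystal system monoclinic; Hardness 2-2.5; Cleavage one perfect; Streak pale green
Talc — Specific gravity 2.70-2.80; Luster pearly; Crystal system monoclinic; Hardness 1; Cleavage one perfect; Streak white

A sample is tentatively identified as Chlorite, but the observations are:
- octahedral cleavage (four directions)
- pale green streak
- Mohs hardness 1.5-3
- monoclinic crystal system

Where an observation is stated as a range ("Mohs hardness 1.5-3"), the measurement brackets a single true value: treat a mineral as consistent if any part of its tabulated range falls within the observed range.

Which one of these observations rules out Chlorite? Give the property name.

Octahedral cleavage (four directions): Chlorite has cleavage one perfect — does not match.
Pale green streak: Chlorite has pale green streak — matches.
Mohs hardness 1.5-3: Chlorite has hardness 2-2.5 — matches.
Monoclinic crystal system: Chlorite has monoclinic system — matches.
Everything matches except the cleavage.

cleavage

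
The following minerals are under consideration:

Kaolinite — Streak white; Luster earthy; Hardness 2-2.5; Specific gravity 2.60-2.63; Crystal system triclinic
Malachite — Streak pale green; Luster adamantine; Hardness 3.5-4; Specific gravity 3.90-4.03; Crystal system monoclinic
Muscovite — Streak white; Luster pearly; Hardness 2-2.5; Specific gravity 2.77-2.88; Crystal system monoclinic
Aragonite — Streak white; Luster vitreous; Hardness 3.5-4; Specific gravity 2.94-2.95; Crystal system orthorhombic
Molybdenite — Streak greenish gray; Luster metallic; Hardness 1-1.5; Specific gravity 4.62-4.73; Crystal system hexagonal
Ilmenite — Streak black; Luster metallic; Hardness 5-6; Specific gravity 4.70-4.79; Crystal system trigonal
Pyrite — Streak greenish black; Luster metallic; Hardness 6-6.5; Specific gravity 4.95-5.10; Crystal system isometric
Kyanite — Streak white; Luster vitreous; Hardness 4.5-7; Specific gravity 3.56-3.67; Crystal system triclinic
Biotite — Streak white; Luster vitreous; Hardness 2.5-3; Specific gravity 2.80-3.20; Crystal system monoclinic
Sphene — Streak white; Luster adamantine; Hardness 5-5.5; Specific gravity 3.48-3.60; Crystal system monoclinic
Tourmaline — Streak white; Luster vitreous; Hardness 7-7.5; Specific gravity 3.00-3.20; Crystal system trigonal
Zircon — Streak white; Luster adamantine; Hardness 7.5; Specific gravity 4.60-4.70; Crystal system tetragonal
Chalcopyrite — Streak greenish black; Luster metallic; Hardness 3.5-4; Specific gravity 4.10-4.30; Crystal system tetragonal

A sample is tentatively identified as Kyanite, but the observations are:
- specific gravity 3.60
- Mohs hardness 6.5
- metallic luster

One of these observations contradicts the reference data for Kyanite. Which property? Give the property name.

Specific gravity 3.60: Kyanite has SG 3.56-3.67 — matches.
Mohs hardness 6.5: Kyanite has hardness 4.5-7 — matches.
Metallic luster: Kyanite has vitreous luster — outside the reference range.
Everything matches except the luster.

luster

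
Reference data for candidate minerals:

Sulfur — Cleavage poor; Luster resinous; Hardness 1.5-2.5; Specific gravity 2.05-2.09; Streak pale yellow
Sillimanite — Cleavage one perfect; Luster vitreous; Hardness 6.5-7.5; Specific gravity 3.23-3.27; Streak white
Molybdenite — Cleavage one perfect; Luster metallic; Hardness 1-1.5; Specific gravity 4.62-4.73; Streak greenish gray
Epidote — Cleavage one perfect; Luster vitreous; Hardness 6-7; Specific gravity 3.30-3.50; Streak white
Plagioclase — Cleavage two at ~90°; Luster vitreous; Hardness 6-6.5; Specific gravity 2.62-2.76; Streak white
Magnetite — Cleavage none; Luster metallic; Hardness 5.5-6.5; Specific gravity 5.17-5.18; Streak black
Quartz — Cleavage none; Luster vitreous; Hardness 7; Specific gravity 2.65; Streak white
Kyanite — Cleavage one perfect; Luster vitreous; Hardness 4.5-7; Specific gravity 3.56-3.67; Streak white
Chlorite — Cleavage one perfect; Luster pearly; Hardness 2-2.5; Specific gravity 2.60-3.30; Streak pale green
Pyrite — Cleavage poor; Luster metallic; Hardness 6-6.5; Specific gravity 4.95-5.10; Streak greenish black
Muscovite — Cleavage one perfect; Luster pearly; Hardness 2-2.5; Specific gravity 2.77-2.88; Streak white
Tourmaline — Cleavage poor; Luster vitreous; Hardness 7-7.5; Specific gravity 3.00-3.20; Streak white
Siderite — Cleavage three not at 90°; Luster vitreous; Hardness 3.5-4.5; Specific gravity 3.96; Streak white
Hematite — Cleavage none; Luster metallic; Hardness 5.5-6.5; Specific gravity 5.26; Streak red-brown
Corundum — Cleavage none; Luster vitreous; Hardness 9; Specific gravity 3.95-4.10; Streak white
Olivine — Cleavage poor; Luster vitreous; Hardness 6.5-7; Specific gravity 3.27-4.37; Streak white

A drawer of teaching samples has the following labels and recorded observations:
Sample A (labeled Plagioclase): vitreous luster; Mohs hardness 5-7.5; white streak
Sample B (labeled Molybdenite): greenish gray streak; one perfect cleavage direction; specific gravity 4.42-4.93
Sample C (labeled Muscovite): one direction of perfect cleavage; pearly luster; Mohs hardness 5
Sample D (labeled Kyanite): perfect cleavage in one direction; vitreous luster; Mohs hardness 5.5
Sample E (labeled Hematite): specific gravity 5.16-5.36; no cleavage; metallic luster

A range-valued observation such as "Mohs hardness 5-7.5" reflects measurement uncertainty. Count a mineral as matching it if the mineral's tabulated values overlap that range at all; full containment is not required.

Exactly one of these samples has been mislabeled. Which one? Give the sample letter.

Sample A: every observation is compatible with the reference values for Plagioclase.
Sample B: every observation is compatible with the reference values for Molybdenite.
Sample C: Mohs hardness 5 is outside the reference for Muscovite (hardness 2-2.5) — mislabeled.
Sample D: every observation is compatible with the reference values for Kyanite.
Sample E: every observation is compatible with the reference values for Hematite.
Only sample C is inconsistent with its label.

C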